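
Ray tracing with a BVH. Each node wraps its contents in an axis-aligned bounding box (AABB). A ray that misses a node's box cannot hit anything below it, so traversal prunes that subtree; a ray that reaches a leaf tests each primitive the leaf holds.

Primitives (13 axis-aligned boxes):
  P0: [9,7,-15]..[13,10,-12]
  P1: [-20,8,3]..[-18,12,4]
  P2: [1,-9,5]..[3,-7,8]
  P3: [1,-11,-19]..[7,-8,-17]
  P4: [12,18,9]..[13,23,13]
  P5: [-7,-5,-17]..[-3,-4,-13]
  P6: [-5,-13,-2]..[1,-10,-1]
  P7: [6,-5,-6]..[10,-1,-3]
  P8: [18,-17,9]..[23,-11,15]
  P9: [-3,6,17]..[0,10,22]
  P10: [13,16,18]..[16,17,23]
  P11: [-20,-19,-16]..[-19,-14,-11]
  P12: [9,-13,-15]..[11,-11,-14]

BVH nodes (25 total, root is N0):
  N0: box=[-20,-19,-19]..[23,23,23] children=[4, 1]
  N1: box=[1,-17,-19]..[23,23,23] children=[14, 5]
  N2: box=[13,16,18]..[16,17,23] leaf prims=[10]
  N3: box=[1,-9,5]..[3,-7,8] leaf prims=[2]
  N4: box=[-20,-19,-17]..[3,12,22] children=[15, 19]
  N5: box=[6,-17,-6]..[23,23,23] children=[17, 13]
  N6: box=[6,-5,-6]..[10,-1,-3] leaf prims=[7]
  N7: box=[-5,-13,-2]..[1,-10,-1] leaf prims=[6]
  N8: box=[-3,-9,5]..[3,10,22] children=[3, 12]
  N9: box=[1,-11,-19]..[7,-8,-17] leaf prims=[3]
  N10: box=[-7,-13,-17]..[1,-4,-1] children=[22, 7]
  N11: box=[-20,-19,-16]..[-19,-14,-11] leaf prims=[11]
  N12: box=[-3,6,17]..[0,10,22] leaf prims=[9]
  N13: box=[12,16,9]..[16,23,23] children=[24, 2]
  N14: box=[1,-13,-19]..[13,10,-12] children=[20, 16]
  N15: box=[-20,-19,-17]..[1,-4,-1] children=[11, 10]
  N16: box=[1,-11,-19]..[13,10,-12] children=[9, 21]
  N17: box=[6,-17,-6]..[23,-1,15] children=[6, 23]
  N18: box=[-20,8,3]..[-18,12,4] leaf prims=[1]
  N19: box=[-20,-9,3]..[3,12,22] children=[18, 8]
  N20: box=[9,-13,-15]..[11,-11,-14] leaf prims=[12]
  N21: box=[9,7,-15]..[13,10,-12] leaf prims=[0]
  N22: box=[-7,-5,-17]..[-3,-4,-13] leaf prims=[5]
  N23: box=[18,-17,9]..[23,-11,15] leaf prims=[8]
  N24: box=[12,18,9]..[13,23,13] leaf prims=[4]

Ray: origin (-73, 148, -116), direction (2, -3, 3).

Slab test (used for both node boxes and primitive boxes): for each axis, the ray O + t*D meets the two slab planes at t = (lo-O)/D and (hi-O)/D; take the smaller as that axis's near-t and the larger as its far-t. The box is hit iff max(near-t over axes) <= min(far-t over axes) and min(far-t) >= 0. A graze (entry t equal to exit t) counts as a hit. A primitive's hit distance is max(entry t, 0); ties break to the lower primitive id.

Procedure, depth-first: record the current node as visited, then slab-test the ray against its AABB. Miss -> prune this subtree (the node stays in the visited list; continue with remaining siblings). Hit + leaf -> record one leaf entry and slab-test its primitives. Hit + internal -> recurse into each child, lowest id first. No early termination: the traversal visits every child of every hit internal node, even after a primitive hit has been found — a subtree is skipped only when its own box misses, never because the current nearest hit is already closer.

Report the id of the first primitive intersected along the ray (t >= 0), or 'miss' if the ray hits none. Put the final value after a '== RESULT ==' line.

Traverse from the root:
N0 x:[53/2,48] y:[125/3,167/3] z:[97/3,139/3] -> hit [125/3,139/3], descend [1, 4]
  N1 x:[37,48] y:[125/3,55] z:[97/3,139/3] -> hit [125/3,139/3], descend [5, 14]
    N5 x:[79/2,48] y:[125/3,55] z:[110/3,139/3] -> hit [125/3,139/3], descend [13, 17]
      N13 x:[85/2,89/2] y:[125/3,44] z:[125/3,139/3] -> hit [85/2,44], descend [2, 24]
        N2 x:[43,89/2] y:[131/3,44] z:[134/3,139/3] -> miss, prune
        N24 x:[85/2,43] y:[125/3,130/3] z:[125/3,43] -> hit [85/2,43] leaf, test {P4@t=85/2}
      N17 x:[79/2,48] y:[149/3,55] z:[110/3,131/3] -> miss, prune
    N14 x:[37,43] y:[46,161/3] z:[97/3,104/3] -> miss, prune
  N4 x:[53/2,38] y:[136/3,167/3] z:[33,46] -> miss, prune

Summary -> nodes [0, 1, 5, 13, 2, 24, 17, 14, 4]; box-tests=9; leaf-entries=1; first=P4

== RESULT ==
4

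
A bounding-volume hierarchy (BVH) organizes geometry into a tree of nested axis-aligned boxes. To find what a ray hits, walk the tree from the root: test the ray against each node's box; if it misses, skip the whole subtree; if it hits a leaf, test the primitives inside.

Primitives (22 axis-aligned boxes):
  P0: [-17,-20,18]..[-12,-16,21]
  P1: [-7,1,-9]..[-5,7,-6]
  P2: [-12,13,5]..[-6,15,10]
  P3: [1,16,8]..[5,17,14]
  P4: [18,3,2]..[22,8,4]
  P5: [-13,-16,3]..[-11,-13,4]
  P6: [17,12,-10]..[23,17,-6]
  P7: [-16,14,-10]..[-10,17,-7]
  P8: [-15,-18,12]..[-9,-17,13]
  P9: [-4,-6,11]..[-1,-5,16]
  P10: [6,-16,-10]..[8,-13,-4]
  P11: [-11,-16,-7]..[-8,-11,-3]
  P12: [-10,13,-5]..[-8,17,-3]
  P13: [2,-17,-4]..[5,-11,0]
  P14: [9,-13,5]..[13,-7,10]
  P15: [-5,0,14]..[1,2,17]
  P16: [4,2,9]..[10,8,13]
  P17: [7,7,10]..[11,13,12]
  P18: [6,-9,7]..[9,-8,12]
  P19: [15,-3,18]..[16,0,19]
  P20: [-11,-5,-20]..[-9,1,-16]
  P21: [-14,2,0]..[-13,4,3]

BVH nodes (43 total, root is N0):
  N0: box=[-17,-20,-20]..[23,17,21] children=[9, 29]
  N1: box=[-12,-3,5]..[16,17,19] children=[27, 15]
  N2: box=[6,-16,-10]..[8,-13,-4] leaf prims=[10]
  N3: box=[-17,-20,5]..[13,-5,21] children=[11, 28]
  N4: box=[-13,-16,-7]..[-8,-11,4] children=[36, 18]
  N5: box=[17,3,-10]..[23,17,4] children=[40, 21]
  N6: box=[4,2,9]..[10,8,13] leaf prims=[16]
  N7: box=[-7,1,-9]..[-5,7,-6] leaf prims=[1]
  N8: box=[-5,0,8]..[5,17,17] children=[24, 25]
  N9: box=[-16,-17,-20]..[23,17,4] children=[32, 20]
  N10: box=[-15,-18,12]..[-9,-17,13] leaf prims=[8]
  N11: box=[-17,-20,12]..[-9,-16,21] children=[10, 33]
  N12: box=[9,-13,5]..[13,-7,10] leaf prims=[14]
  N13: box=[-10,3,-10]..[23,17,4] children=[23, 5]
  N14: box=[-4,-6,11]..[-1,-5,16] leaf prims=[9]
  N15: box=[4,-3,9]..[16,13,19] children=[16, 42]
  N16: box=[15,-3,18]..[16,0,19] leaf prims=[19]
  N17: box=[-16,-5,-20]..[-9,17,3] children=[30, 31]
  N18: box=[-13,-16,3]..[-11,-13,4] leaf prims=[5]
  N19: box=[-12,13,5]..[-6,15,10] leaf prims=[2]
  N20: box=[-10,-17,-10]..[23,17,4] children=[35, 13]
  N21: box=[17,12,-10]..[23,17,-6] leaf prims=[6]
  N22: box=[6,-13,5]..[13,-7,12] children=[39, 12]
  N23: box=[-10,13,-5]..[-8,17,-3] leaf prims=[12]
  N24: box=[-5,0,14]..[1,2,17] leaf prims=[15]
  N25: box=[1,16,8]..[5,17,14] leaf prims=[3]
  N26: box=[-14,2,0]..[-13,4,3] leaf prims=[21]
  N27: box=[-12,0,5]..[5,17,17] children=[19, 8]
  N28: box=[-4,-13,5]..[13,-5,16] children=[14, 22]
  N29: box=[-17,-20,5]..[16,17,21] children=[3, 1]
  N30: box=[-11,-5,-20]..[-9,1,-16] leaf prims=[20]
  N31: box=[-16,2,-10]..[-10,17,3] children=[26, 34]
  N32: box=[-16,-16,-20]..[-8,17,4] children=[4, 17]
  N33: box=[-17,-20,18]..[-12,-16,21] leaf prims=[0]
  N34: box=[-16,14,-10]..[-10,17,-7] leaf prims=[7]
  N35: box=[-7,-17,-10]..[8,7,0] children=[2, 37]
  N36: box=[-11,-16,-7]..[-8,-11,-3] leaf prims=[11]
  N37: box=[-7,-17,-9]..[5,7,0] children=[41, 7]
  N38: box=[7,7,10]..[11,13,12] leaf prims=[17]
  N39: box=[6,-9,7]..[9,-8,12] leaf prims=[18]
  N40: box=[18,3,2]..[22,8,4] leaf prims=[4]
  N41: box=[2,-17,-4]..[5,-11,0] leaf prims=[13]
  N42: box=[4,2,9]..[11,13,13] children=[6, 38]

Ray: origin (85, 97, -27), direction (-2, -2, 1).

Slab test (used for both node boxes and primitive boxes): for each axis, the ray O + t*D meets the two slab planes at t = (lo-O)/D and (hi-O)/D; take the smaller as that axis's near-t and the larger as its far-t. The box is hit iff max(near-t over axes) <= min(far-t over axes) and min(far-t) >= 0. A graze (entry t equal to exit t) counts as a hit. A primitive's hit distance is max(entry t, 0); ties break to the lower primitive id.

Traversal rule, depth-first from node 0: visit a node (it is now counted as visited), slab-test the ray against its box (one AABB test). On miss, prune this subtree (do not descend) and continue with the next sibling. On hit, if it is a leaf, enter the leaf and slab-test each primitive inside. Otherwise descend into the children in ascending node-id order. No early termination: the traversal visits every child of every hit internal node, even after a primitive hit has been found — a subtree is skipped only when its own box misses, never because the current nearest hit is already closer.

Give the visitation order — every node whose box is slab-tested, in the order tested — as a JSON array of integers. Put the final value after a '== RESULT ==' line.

Traverse from the root:
N0 x:[31,51] y:[40,117/2] z:[7,48] -> hit [40,48], descend [9, 29]
  N9 x:[31,101/2] y:[40,57] z:[7,31] -> miss, prune
  N29 x:[69/2,51] y:[40,117/2] z:[32,48] -> hit [40,48], descend [1, 3]
    N1 x:[69/2,97/2] y:[40,50] z:[32,46] -> hit [40,46], descend [15, 27]
      N15 x:[69/2,81/2] y:[42,50] z:[36,46] -> miss, prune
      N27 x:[40,97/2] y:[40,97/2] z:[32,44] -> hit [40,44], descend [8, 19]
        N8 x:[40,45] y:[40,97/2] z:[35,44] -> hit [40,44], descend [24, 25]
          N24 x:[42,45] y:[95/2,97/2] z:[41,44] -> miss, prune
          N25 x:[40,42] y:[40,81/2] z:[35,41] -> hit [40,81/2] leaf, test {P3@t=40}
        N19 x:[91/2,97/2] y:[41,42] z:[32,37] -> miss, prune
    N3 x:[36,51] y:[51,117/2] z:[32,48] -> miss, prune

11 AABB tests over nodes [0, 9, 29, 1, 15, 27, 8, 24, 25, 19, 3]; 1 leaf entered; closest P3.

== RESULT ==
[0, 9, 29, 1, 15, 27, 8, 24, 25, 19, 3]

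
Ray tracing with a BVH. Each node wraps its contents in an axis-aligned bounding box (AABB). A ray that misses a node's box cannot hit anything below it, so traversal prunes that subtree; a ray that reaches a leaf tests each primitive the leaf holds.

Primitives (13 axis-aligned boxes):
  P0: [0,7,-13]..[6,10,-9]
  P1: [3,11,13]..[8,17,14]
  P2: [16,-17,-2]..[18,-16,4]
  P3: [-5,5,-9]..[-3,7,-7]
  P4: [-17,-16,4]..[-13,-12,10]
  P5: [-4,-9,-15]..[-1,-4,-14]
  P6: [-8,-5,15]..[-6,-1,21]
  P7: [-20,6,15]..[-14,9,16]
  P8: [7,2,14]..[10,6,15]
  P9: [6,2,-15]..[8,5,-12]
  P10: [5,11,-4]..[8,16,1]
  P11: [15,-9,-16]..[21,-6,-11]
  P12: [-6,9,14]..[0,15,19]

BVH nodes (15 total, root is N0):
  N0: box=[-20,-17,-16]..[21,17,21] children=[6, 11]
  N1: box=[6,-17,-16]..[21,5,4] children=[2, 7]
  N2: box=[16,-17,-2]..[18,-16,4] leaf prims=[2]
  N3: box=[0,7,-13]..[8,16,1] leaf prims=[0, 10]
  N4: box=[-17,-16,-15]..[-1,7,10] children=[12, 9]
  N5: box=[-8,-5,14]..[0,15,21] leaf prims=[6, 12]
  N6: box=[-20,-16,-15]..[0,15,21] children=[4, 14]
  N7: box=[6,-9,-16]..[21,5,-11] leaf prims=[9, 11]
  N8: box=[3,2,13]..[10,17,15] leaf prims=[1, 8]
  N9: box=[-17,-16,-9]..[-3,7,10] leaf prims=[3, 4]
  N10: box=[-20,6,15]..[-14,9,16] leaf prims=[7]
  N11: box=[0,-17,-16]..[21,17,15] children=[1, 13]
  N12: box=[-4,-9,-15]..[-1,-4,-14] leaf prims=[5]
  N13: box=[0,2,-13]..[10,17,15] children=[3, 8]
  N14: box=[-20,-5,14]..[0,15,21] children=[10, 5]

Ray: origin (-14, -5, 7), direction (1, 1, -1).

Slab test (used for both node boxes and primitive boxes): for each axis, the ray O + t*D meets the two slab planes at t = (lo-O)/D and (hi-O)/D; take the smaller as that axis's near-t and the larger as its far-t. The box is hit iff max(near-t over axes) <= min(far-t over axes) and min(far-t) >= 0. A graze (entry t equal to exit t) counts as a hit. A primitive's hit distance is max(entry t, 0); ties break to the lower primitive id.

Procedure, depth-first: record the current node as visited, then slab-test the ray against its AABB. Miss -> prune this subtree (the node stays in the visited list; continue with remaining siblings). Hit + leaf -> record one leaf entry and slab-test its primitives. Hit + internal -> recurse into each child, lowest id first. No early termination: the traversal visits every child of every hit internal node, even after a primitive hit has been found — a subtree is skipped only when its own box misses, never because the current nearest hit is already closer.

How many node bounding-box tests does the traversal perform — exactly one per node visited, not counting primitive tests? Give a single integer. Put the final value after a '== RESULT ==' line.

Walk:
N0 x:[-6,35] y:[-12,22] z:[-14,23] -> hit [-6,22], descend [6, 11]
  N6 x:[-6,14] y:[-11,20] z:[-14,22] -> hit [-6,14], descend [4, 14]
    N4 x:[-3,13] y:[-11,12] z:[-3,22] -> hit [-3,12], descend [9, 12]
      N9 x:[-3,11] y:[-11,12] z:[-3,16] -> hit [-3,11] leaf, test {P3(miss), P4(miss)}
      N12 x:[10,13] y:[-4,1] z:[21,22] -> miss, prune
    N14 x:[-6,14] y:[0,20] z:[-14,-7] -> miss, prune
  N11 x:[14,35] y:[-12,22] z:[-8,23] -> hit [14,22], descend [1, 13]
    N1 x:[20,35] y:[-12,10] z:[3,23] -> miss, prune
    N13 x:[14,24] y:[7,22] z:[-8,20] -> hit [14,20], descend [3, 8]
      N3 x:[14,22] y:[12,21] z:[6,20] -> hit [14,20] leaf, test {P0(miss), P10(miss)}
      N8 x:[17,24] y:[7,22] z:[-8,-6] -> miss, prune

Summary -> nodes [0, 6, 4, 9, 12, 14, 11, 1, 13, 3, 8]; box-tests=11; leaf-entries=2; first=miss

== RESULT ==
11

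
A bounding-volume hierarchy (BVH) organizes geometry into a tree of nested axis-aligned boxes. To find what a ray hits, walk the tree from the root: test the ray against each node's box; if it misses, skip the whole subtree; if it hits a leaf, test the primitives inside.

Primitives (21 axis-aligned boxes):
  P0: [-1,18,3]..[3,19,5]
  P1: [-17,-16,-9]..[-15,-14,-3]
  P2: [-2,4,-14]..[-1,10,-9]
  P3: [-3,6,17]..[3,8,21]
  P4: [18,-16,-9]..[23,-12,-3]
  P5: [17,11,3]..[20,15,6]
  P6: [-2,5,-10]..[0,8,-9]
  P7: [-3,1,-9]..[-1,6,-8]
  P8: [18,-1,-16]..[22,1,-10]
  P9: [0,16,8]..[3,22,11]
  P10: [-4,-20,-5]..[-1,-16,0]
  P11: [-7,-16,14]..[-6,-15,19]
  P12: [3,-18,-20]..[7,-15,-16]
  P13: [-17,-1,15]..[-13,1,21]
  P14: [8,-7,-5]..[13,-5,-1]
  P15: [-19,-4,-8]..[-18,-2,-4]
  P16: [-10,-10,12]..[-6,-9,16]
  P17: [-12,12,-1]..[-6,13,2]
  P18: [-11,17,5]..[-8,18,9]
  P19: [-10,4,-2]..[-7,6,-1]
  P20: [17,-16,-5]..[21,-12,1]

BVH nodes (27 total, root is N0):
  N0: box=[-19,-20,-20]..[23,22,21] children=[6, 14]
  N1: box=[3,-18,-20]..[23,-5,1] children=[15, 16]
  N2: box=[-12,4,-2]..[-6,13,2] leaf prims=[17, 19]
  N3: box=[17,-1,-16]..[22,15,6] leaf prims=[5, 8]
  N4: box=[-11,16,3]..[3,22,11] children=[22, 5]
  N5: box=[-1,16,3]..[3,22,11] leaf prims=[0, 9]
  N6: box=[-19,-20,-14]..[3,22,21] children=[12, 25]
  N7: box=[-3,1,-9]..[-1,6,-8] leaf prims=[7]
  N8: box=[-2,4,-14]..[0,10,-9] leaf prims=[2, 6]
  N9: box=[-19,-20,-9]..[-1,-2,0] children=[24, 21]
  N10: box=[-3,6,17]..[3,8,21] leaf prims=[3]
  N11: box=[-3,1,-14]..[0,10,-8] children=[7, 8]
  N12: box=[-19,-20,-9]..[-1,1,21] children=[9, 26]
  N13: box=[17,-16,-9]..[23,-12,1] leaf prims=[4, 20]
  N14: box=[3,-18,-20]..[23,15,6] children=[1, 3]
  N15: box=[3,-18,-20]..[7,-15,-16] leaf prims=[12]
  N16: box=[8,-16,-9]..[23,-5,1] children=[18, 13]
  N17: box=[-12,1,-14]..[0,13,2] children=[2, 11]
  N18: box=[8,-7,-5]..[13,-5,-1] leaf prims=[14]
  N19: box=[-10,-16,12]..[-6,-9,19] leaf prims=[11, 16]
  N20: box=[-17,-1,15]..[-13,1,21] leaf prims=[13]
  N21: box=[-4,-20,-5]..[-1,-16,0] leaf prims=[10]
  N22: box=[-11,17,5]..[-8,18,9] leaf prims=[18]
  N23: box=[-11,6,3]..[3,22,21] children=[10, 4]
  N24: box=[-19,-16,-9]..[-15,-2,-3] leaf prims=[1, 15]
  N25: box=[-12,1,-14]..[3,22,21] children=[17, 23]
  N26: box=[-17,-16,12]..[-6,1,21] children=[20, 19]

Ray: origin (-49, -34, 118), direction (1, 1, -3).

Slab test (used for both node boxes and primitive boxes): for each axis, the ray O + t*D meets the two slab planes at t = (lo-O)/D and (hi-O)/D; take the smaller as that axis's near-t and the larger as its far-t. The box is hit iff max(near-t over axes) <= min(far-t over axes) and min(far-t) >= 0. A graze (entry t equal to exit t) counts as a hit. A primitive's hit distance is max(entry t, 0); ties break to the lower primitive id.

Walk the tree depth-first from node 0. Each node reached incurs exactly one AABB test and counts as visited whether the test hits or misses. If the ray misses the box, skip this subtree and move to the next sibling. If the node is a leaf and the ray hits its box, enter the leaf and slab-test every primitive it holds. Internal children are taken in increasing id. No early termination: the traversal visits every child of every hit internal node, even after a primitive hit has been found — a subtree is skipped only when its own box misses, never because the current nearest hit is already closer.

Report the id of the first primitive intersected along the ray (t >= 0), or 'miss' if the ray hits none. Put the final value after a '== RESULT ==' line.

Trace the traversal:
N0 x:[30,72] y:[14,56] z:[97/3,46] -> hit [97/3,46], descend [6, 14]
  N6 x:[30,52] y:[14,56] z:[97/3,44] -> hit [97/3,44], descend [12, 25]
    N12 x:[30,48] y:[14,35] z:[97/3,127/3] -> hit [97/3,35], descend [9, 26]
      N9 x:[30,48] y:[14,32] z:[118/3,127/3] -> miss, prune
      N26 x:[32,43] y:[18,35] z:[97/3,106/3] -> hit [97/3,35], descend [19, 20]
        N19 x:[39,43] y:[18,25] z:[33,106/3] -> miss, prune
        N20 x:[32,36] y:[33,35] z:[97/3,103/3] -> hit [33,103/3] leaf, test {P13@t=33}
    N25 x:[37,52] y:[35,56] z:[97/3,44] -> hit [37,44], descend [17, 23]
      N17 x:[37,49] y:[35,47] z:[116/3,44] -> hit [116/3,44], descend [2, 11]
        N2 x:[37,43] y:[38,47] z:[116/3,40] -> hit [116/3,40] leaf, test {P17(miss), P19@t=119/3}
        N11 x:[46,49] y:[35,44] z:[42,44] -> miss, prune
      N23 x:[38,52] y:[40,56] z:[97/3,115/3] -> miss, prune
  N14 x:[52,72] y:[16,49] z:[112/3,46] -> miss, prune

Visited [0, 6, 12, 9, 26, 19, 20, 25, 17, 2, 11, 23, 14]. Tests: 13 box, 2 leaf. Nearest: P13.

== RESULT ==
13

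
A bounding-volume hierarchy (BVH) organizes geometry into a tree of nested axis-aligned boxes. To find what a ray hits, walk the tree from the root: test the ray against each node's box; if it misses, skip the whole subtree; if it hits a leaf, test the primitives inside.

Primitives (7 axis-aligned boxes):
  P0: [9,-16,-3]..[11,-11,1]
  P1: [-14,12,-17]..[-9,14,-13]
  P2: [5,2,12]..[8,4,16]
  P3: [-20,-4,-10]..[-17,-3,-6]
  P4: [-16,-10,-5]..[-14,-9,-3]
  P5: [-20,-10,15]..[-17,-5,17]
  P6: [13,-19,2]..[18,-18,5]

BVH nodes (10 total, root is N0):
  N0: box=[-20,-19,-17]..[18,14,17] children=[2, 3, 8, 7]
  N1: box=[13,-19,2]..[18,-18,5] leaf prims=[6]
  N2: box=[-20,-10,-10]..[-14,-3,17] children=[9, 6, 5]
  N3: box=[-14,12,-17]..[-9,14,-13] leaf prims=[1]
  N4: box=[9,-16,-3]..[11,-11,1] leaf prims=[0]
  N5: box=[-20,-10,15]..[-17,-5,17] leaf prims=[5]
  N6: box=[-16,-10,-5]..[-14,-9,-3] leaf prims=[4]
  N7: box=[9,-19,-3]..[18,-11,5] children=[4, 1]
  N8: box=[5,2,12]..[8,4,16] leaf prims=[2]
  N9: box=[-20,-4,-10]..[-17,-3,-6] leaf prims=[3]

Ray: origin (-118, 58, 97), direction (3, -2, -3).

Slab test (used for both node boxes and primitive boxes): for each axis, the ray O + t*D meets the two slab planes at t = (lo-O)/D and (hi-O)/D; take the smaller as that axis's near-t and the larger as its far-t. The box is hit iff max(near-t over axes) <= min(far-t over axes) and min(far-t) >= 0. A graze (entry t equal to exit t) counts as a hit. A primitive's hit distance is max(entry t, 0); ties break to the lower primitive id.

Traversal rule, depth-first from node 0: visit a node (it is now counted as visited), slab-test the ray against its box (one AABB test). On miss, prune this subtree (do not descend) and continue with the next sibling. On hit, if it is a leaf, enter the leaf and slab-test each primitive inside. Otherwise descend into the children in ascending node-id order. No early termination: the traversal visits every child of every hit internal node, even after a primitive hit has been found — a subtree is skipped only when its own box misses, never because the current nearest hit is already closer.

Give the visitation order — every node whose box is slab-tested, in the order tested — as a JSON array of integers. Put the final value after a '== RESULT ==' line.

Walk:
N0 x:[98/3,136/3] y:[22,77/2] z:[80/3,38] -> hit [98/3,38], descend [2, 3, 7, 8]
  N2 x:[98/3,104/3] y:[61/2,34] z:[80/3,107/3] -> hit [98/3,34], descend [5, 6, 9]
    N5 x:[98/3,101/3] y:[63/2,34] z:[80/3,82/3] -> miss, prune
    N6 x:[34,104/3] y:[67/2,34] z:[100/3,34] -> hit [34,34] leaf, test {P4@t=34}
    N9 x:[98/3,101/3] y:[61/2,31] z:[103/3,107/3] -> miss, prune
  N3 x:[104/3,109/3] y:[22,23] z:[110/3,38] -> miss, prune
  N7 x:[127/3,136/3] y:[69/2,77/2] z:[92/3,100/3] -> miss, prune
  N8 x:[41,42] y:[27,28] z:[27,85/3] -> miss, prune

8 AABB tests over nodes [0, 2, 5, 6, 9, 3, 7, 8]; 1 leaf entered; closest P4.

== RESULT ==
[0, 2, 5, 6, 9, 3, 7, 8]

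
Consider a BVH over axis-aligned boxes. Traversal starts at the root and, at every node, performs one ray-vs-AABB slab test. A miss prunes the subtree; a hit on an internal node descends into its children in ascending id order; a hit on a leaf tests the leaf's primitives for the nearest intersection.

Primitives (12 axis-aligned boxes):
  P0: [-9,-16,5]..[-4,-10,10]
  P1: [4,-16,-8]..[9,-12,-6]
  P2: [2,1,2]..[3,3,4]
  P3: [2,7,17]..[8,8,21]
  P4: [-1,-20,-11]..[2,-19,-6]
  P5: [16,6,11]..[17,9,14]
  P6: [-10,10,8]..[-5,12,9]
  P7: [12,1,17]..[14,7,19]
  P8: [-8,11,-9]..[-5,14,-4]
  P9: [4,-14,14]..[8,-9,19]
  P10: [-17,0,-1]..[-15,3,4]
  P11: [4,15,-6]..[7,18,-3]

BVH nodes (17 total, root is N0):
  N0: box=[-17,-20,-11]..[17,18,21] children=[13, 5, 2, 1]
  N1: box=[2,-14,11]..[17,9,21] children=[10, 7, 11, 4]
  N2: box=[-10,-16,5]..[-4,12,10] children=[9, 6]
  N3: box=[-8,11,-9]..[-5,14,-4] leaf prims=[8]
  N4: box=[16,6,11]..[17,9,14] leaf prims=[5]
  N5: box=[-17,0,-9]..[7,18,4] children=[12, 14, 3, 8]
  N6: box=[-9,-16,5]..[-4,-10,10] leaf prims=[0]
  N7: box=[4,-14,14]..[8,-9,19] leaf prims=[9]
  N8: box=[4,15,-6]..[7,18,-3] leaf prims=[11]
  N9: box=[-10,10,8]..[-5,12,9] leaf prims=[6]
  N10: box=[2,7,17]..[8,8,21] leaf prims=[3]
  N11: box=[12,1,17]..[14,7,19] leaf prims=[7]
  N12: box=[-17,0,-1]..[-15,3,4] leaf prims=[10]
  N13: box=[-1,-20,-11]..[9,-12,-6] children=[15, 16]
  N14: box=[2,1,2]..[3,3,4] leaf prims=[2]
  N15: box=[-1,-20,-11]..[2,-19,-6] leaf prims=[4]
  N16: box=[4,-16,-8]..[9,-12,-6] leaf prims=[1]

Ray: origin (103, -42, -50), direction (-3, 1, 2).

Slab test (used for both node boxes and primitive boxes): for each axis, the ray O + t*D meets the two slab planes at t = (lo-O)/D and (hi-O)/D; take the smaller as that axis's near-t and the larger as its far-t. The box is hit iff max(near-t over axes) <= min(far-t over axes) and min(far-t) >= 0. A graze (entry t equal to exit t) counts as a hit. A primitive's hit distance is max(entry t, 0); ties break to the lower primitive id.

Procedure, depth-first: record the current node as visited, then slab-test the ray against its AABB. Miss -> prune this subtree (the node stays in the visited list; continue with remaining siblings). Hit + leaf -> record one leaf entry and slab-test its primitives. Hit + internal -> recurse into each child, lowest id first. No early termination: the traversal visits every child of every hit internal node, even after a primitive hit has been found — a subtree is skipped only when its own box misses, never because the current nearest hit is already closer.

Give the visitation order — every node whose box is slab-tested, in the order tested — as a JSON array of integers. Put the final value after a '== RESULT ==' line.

Trace the traversal:
N0 x:[86/3,40] y:[22,60] z:[39/2,71/2] -> hit [86/3,71/2], descend [1, 2, 5, 13]
  N1 x:[86/3,101/3] y:[28,51] z:[61/2,71/2] -> hit [61/2,101/3], descend [4, 7, 10, 11]
    N4 x:[86/3,29] y:[48,51] z:[61/2,32] -> miss, prune
    N7 x:[95/3,33] y:[28,33] z:[32,69/2] -> hit [32,33] leaf, test {P9@t=32}
    N10 x:[95/3,101/3] y:[49,50] z:[67/2,71/2] -> miss, prune
    N11 x:[89/3,91/3] y:[43,49] z:[67/2,69/2] -> miss, prune
  N2 x:[107/3,113/3] y:[26,54] z:[55/2,30] -> miss, prune
  N5 x:[32,40] y:[42,60] z:[41/2,27] -> miss, prune
  N13 x:[94/3,104/3] y:[22,30] z:[39/2,22] -> miss, prune

order=[0, 1, 4, 7, 10, 11, 2, 5, 13]  |boxes|=9  |leaves|=1  hit=P9

== RESULT ==
[0, 1, 4, 7, 10, 11, 2, 5, 13]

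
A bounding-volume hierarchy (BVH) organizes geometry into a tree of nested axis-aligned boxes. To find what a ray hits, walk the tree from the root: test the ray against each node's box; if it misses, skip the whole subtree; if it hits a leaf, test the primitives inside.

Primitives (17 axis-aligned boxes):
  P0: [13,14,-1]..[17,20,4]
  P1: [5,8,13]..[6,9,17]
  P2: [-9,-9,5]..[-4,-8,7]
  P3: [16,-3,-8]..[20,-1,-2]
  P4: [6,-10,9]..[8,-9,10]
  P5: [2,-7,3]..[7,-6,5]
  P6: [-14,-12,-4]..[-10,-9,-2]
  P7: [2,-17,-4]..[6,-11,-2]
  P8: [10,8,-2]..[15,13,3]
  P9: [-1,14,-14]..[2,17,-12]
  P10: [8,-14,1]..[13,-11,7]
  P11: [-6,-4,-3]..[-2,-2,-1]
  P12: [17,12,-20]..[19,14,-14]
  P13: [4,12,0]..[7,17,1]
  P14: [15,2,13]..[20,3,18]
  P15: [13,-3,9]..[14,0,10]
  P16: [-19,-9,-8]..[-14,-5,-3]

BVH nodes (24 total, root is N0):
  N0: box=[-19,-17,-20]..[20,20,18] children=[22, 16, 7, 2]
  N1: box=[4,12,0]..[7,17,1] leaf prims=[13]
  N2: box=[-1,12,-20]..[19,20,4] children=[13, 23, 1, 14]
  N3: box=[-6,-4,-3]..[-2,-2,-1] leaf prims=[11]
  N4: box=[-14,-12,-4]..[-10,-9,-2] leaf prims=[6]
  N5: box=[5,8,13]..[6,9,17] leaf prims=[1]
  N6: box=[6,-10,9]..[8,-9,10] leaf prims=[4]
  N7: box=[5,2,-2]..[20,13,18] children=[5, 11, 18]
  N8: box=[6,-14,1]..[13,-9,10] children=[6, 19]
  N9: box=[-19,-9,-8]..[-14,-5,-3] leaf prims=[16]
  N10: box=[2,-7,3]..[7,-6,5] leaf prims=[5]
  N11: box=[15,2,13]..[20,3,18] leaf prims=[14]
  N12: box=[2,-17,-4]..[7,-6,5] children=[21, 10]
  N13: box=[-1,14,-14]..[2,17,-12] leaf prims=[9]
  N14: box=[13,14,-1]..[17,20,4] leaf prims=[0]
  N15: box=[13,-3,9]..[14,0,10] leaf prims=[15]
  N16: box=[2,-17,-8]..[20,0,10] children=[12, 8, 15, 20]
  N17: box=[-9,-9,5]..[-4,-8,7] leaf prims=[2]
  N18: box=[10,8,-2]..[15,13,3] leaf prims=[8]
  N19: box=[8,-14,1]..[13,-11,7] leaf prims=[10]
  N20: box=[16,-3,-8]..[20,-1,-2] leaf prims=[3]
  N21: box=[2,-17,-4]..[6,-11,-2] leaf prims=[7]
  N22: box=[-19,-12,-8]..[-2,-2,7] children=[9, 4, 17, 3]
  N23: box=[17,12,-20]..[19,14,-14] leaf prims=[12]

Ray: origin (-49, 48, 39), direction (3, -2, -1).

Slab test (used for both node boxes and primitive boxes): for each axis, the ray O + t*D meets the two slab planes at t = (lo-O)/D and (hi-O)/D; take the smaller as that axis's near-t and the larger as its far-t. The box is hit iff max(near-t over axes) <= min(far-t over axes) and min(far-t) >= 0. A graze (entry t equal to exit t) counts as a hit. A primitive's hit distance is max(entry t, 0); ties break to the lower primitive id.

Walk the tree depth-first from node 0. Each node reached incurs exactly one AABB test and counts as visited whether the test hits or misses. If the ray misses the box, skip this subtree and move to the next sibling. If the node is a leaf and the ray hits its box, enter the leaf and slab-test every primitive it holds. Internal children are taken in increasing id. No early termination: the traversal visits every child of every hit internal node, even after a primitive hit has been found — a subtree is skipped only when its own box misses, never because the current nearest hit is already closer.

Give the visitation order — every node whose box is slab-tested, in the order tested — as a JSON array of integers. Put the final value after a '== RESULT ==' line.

Trace the traversal:
N0 x:[10,23] y:[14,65/2] z:[21,59] -> hit [21,23], descend [2, 7, 16, 22]
  N2 x:[16,68/3] y:[14,18] z:[35,59] -> miss, prune
  N7 x:[18,23] y:[35/2,23] z:[21,41] -> hit [21,23], descend [5, 11, 18]
    N5 x:[18,55/3] y:[39/2,20] z:[22,26] -> miss, prune
    N11 x:[64/3,23] y:[45/2,23] z:[21,26] -> hit [45/2,23] leaf, test {P14@t=45/2}
    N18 x:[59/3,64/3] y:[35/2,20] z:[36,41] -> miss, prune
  N16 x:[17,23] y:[24,65/2] z:[29,47] -> miss, prune
  N22 x:[10,47/3] y:[25,30] z:[32,47] -> miss, prune

Visited [0, 2, 7, 5, 11, 18, 16, 22]. Tests: 8 box, 1 leaf. Nearest: P14.

== RESULT ==
[0, 2, 7, 5, 11, 18, 16, 22]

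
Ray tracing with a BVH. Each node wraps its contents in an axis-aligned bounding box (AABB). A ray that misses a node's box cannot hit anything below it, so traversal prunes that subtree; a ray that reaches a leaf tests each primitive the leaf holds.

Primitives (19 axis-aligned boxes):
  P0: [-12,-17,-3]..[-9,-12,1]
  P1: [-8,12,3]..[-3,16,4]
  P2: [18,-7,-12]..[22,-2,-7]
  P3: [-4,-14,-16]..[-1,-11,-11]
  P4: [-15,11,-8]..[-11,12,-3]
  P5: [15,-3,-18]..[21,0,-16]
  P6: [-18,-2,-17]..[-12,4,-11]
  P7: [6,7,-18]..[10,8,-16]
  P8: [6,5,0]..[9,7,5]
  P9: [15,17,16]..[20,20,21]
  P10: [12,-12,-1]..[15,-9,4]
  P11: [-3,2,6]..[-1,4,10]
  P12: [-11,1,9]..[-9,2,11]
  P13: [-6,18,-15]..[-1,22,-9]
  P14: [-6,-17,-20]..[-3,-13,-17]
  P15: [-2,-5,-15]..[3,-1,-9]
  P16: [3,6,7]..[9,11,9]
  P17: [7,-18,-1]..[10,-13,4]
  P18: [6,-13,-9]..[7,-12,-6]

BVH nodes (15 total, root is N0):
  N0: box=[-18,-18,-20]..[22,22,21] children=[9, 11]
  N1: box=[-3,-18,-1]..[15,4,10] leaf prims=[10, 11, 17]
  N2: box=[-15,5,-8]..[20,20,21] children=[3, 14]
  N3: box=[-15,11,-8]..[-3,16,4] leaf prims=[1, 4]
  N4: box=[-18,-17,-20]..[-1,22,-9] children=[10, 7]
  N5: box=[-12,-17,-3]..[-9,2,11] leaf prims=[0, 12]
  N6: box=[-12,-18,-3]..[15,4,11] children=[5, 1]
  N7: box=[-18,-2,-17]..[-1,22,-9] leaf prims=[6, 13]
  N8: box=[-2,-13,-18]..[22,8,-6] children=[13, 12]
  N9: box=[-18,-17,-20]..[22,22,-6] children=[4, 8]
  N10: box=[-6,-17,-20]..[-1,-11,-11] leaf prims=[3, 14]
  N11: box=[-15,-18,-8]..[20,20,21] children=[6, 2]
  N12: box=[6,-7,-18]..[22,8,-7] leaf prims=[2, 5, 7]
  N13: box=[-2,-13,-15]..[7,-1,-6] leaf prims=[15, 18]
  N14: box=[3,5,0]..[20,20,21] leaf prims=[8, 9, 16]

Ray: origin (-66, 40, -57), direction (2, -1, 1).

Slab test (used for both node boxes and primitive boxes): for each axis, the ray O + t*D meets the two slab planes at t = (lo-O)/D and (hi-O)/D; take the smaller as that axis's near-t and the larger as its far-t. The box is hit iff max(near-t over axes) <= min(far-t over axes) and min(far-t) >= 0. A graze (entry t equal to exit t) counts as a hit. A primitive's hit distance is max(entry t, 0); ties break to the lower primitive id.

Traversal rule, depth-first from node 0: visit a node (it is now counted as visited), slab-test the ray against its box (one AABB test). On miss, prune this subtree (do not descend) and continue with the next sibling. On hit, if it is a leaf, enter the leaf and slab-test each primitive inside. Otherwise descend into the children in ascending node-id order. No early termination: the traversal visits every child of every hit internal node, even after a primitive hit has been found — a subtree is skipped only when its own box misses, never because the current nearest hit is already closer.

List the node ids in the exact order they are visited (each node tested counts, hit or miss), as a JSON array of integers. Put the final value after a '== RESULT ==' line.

Walk:
N0 x:[24,44] y:[18,58] z:[37,78] -> hit [37,44], descend [9, 11]
  N9 x:[24,44] y:[18,57] z:[37,51] -> hit [37,44], descend [4, 8]
    N4 x:[24,65/2] y:[18,57] z:[37,48] -> miss, prune
    N8 x:[32,44] y:[32,53] z:[39,51] -> hit [39,44], descend [12, 13]
      N12 x:[36,44] y:[32,47] z:[39,50] -> hit [39,44] leaf, test {P2(miss), P5@t=81/2, P7(miss)}
      N13 x:[32,73/2] y:[41,53] z:[42,51] -> miss, prune
  N11 x:[51/2,43] y:[20,58] z:[49,78] -> miss, prune

Summary -> nodes [0, 9, 4, 8, 12, 13, 11]; box-tests=7; leaf-entries=1; first=P5

== RESULT ==
[0, 9, 4, 8, 12, 13, 11]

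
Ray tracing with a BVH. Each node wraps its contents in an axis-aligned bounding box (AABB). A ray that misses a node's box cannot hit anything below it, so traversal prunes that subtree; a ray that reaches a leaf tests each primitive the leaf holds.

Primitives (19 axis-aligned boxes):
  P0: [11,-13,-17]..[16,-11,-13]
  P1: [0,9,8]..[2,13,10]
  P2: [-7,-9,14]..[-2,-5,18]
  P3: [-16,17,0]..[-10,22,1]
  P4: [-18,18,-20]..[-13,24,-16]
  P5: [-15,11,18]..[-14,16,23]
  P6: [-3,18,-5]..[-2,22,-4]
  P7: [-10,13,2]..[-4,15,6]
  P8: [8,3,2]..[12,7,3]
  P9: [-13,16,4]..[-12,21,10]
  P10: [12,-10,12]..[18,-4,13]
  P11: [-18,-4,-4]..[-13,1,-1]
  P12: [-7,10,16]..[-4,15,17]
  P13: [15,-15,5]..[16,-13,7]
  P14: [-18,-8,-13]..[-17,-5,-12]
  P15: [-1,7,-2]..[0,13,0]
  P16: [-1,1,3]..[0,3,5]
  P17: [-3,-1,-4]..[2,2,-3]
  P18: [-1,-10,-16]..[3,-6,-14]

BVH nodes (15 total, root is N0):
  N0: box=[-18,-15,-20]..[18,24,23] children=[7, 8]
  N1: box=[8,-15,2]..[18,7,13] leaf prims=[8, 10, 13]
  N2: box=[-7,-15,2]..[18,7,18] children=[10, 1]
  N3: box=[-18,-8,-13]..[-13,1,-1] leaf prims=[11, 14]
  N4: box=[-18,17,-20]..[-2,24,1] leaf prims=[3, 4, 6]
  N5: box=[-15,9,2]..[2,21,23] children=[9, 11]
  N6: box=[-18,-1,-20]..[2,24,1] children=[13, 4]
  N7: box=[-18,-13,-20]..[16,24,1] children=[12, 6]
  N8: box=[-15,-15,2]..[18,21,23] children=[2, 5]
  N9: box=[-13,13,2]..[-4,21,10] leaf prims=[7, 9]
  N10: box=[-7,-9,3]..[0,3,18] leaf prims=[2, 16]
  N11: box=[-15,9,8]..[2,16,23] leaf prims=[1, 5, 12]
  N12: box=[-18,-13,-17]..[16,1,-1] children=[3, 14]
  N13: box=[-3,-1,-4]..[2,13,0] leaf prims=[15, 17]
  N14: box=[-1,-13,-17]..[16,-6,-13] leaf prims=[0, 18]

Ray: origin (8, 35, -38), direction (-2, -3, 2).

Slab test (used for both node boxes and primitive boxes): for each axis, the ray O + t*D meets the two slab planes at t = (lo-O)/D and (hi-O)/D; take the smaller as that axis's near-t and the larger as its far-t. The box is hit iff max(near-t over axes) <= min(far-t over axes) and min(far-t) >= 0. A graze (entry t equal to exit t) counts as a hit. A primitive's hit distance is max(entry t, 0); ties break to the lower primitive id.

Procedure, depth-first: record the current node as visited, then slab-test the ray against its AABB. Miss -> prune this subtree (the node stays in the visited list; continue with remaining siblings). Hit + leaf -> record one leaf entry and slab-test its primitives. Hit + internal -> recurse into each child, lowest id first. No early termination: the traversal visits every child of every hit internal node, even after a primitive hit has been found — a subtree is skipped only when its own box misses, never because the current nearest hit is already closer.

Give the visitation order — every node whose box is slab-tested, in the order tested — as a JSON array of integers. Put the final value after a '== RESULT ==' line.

Traverse from the root:
N0 x:[-5,13] y:[11/3,50/3] z:[9,61/2] -> hit [9,13], descend [7, 8]
  N7 x:[-4,13] y:[11/3,16] z:[9,39/2] -> hit [9,13], descend [6, 12]
    N6 x:[3,13] y:[11/3,12] z:[9,39/2] -> hit [9,12], descend [4, 13]
      N4 x:[5,13] y:[11/3,6] z:[9,39/2] -> miss, prune
      N13 x:[3,11/2] y:[22/3,12] z:[17,19] -> miss, prune
    N12 x:[-4,13] y:[34/3,16] z:[21/2,37/2] -> hit [34/3,13], descend [3, 14]
      N3 x:[21/2,13] y:[34/3,43/3] z:[25/2,37/2] -> hit [25/2,13] leaf, test {P11(miss), P14(miss)}
      N14 x:[-4,9/2] y:[41/3,16] z:[21/2,25/2] -> miss, prune
  N8 x:[-5,23/2] y:[14/3,50/3] z:[20,61/2] -> miss, prune

Summary -> nodes [0, 7, 6, 4, 13, 12, 3, 14, 8]; box-tests=9; leaf-entries=1; first=miss

== RESULT ==
[0, 7, 6, 4, 13, 12, 3, 14, 8]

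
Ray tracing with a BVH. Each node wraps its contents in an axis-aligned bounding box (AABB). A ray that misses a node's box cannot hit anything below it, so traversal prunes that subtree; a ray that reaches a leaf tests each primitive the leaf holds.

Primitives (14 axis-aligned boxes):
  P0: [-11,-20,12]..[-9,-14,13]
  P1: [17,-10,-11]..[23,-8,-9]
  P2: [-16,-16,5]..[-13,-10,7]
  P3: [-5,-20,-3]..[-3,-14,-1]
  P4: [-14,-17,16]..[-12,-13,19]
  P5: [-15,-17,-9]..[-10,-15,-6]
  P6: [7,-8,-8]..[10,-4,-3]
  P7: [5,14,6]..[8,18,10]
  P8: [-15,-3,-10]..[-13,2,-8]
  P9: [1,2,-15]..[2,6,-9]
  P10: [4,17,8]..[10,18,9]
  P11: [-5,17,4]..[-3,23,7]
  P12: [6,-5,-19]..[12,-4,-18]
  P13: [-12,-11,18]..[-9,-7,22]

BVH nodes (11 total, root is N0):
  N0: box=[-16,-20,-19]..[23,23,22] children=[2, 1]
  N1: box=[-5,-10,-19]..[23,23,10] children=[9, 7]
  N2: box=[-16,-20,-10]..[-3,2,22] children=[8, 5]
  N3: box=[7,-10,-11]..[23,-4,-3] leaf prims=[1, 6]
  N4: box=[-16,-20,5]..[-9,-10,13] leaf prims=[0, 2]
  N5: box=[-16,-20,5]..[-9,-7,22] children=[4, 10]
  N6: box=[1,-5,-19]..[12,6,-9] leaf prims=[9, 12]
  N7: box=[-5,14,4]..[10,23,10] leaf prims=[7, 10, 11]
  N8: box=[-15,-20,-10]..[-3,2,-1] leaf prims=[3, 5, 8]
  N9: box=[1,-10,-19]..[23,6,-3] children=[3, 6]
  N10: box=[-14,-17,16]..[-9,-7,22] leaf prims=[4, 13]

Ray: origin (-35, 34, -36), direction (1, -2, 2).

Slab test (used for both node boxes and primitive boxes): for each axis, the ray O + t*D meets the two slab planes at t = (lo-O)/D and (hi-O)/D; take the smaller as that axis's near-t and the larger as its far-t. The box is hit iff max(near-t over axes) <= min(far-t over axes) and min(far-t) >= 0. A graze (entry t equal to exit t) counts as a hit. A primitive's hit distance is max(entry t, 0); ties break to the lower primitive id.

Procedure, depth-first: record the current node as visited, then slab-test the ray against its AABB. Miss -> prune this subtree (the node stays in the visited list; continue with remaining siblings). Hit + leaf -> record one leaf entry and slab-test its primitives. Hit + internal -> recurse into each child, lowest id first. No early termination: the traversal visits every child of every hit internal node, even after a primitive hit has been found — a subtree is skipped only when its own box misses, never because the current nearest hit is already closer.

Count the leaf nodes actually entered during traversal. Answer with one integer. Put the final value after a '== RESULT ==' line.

Trace the traversal:
N0 x:[19,58] y:[11/2,27] z:[17/2,29] -> hit [19,27], descend [1, 2]
  N1 x:[30,58] y:[11/2,22] z:[17/2,23] -> miss, prune
  N2 x:[19,32] y:[16,27] z:[13,29] -> hit [19,27], descend [5, 8]
    N5 x:[19,26] y:[41/2,27] z:[41/2,29] -> hit [41/2,26], descend [4, 10]
      N4 x:[19,26] y:[22,27] z:[41/2,49/2] -> hit [22,49/2] leaf, test {P0@t=24, P2(miss)}
      N10 x:[21,26] y:[41/2,51/2] z:[26,29] -> miss, prune
    N8 x:[20,32] y:[16,27] z:[13,35/2] -> miss, prune

order=[0, 1, 2, 5, 4, 10, 8]  |boxes|=7  |leaves|=1  hit=P0

== RESULT ==
1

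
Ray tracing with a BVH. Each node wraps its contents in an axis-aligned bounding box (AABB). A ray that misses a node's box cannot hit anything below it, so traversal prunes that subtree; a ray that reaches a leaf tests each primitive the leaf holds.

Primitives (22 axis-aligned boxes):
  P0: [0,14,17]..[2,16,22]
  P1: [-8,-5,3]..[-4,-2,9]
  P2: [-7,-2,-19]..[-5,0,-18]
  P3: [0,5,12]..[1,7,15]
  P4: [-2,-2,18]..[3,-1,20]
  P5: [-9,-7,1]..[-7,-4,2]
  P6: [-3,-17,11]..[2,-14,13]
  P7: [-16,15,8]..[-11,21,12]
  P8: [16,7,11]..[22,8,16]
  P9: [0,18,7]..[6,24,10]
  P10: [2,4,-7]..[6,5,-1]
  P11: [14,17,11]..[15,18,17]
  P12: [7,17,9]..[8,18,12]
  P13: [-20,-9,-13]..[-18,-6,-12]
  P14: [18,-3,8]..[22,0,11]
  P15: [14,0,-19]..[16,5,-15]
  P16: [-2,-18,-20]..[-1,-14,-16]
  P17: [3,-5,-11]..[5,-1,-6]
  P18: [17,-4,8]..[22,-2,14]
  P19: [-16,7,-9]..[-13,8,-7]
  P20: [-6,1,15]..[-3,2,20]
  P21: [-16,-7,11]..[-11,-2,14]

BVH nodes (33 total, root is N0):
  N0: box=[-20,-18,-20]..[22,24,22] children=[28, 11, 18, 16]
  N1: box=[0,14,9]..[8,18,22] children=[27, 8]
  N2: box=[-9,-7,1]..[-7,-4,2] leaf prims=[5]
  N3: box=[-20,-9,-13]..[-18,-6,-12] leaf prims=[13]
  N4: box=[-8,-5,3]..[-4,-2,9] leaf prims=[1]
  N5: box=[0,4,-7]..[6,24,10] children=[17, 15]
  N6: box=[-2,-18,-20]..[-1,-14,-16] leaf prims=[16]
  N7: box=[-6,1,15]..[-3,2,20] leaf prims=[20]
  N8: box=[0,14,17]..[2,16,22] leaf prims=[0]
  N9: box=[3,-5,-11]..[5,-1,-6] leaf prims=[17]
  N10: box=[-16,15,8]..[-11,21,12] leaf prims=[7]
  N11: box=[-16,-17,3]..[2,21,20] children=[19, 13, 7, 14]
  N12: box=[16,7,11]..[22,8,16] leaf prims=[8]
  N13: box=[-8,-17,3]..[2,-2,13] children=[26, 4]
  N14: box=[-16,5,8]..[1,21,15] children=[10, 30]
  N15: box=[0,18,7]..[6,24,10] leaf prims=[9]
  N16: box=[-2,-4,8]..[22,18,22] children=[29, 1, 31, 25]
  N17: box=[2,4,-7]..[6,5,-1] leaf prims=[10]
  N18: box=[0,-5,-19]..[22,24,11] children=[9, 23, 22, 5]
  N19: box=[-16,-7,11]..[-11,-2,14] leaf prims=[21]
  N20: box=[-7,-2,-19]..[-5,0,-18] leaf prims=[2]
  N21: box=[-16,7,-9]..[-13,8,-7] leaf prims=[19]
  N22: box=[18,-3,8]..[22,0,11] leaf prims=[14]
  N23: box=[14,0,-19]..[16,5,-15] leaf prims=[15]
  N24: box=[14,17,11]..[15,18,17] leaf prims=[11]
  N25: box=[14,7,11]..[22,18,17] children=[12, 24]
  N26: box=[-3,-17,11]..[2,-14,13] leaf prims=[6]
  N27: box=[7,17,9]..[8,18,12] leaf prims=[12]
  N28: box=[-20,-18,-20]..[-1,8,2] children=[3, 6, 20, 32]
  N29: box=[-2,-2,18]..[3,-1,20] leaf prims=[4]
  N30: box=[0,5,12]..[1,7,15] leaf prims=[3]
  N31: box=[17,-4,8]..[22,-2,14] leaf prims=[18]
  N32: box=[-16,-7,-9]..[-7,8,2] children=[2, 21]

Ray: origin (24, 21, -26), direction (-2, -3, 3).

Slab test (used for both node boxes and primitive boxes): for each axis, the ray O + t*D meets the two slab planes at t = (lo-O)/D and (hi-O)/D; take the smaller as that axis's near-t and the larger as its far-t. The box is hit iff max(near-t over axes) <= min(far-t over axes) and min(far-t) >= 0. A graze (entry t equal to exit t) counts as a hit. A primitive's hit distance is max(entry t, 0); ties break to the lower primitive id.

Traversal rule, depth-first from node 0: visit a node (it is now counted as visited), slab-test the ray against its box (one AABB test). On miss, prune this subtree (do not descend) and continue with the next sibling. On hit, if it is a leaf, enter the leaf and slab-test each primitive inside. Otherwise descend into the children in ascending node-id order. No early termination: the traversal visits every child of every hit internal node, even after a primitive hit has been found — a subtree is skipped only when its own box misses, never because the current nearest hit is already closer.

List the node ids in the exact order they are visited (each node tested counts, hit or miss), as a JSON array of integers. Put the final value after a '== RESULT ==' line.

Walk:
N0 x:[1,22] y:[-1,13] z:[2,16] -> hit [2,13], descend [11, 16, 18, 28]
  N11 x:[11,20] y:[0,38/3] z:[29/3,46/3] -> hit [11,38/3], descend [7, 13, 14, 19]
    N7 x:[27/2,15] y:[19/3,20/3] z:[41/3,46/3] -> miss, prune
    N13 x:[11,16] y:[23/3,38/3] z:[29/3,13] -> hit [11,38/3], descend [4, 26]
      N4 x:[14,16] y:[23/3,26/3] z:[29/3,35/3] -> miss, prune
      N26 x:[11,27/2] y:[35/3,38/3] z:[37/3,13] -> hit [37/3,38/3] leaf, test {P6@t=37/3}
    N14 x:[23/2,20] y:[0,16/3] z:[34/3,41/3] -> miss, prune
    N19 x:[35/2,20] y:[23/3,28/3] z:[37/3,40/3] -> miss, prune
  N16 x:[1,13] y:[1,25/3] z:[34/3,16] -> miss, prune
  N18 x:[1,12] y:[-1,26/3] z:[7/3,37/3] -> hit [7/3,26/3], descend [5, 9, 22, 23]
    N5 x:[9,12] y:[-1,17/3] z:[19/3,12] -> miss, prune
    N9 x:[19/2,21/2] y:[22/3,26/3] z:[5,20/3] -> miss, prune
    N22 x:[1,3] y:[7,8] z:[34/3,37/3] -> miss, prune
    N23 x:[4,5] y:[16/3,7] z:[7/3,11/3] -> miss, prune
  N28 x:[25/2,22] y:[13/3,13] z:[2,28/3] -> miss, prune

15 AABB tests over nodes [0, 11, 7, 13, 4, 26, 14, 19, 16, 18, 5, 9, 22, 23, 28]; 1 leaf entered; closest P6.

== RESULT ==
[0, 11, 7, 13, 4, 26, 14, 19, 16, 18, 5, 9, 22, 23, 28]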